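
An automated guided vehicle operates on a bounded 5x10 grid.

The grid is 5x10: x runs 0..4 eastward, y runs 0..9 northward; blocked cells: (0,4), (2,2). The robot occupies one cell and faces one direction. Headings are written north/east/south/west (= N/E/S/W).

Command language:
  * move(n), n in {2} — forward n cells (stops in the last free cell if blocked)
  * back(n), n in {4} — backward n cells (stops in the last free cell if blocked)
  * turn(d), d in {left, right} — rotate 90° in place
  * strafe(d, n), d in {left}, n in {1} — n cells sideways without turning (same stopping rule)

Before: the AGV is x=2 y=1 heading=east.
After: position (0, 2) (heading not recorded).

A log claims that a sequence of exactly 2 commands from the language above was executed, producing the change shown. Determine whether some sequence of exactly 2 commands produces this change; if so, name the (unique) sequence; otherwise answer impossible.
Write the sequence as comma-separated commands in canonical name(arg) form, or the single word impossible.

key: order matters: swapping back(4) and strafe(left, 1) lands elsewhere
t0: x=2 y=1 heading=east
step 1 (back(4)): x=0 y=1 heading=east
step 2 (strafe(left, 1)): x=0 y=2 heading=east
all 25 alternatives checked — unique.

back(4), strafe(left, 1)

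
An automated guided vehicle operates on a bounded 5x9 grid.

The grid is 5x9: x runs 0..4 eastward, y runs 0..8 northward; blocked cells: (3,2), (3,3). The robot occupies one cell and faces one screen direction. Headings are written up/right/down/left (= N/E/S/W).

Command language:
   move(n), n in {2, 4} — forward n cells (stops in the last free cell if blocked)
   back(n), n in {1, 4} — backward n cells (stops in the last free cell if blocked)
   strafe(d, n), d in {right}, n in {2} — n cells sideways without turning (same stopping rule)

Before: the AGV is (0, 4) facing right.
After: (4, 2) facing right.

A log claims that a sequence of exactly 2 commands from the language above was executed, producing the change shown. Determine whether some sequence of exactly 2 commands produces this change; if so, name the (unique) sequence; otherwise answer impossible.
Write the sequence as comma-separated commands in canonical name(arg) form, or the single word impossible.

move(4), strafe(right, 2)

key: order matters: swapping move(4) and strafe(right, 2) lands elsewhere
from: (0, 4) facing right
step 1 (move(4)): (4, 4) facing right
step 2 (strafe(right, 2)): (4, 2) facing right
no rival 2-sequence matches.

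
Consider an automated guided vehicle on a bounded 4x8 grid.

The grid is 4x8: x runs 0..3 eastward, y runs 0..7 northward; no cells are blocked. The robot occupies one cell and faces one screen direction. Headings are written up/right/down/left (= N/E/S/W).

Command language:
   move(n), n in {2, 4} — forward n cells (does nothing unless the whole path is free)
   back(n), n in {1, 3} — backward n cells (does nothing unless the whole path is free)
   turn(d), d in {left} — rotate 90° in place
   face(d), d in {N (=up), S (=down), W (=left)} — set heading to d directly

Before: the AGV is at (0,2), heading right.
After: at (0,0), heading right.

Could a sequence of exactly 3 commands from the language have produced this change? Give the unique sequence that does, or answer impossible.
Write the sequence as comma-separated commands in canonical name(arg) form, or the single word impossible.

face(S), move(2), turn(left)

key: order matters: swapping face(S) and turn(left) lands elsewhere
t0: at (0,2), heading right
step 1 (face(S)): at (0,2), heading down
step 2 (move(2)): at (0,0), heading down
step 3 (turn(left)): at (0,0), heading right
uniquely the one of 512 3-step routes that fits.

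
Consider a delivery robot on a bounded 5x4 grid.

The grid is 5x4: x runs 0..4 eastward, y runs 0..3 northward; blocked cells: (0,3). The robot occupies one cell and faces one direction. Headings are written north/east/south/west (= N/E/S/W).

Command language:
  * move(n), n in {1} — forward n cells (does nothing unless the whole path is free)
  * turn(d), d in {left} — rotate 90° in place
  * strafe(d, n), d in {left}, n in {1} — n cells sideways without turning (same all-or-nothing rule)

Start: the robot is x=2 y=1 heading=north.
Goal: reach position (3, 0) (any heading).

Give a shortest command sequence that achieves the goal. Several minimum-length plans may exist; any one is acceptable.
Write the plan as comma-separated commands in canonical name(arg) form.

start: x=2 y=1 heading=north
1. turn(left) → x=2 y=1 heading=west
2. strafe(left, 1) → x=2 y=0 heading=west
3. turn(left) → x=2 y=0 heading=south
4. strafe(left, 1) → x=3 y=0 heading=south
minimal: 4 command(s), checked below 4.

turn(left), strafe(left, 1), turn(left), strafe(left, 1)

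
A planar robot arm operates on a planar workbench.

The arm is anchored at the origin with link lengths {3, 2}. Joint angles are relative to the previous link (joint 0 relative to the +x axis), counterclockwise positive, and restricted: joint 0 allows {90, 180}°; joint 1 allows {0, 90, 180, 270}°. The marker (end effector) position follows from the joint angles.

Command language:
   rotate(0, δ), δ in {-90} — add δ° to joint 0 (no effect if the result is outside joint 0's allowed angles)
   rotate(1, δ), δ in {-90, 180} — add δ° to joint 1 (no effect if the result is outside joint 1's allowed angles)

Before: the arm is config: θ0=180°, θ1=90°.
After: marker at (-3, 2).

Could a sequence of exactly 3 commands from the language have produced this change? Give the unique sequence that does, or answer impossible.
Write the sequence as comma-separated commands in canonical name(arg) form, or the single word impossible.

begin: config: θ0=180°, θ1=90°
1. rotate(1, 180) → config: θ0=180°, θ1=270°
2. rotate(1, 180) → config: θ0=180°, θ1=90°
3. rotate(1, 180) → config: θ0=180°, θ1=270°
uniquely the one of 27 3-step routes that fits.

rotate(1, 180), rotate(1, 180), rotate(1, 180)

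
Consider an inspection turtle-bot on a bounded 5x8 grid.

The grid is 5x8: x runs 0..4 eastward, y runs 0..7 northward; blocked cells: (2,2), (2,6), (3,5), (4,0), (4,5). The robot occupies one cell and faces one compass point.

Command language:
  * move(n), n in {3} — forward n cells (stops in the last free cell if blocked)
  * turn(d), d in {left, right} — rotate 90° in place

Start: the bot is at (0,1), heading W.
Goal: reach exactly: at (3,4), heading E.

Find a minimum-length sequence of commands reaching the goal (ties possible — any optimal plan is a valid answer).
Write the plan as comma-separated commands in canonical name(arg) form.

begin: at (0,1), heading W
1. turn(right) → at (0,1), heading N
2. move(3) → at (0,4), heading N
3. turn(right) → at (0,4), heading E
4. move(3) → at (3,4), heading E
nothing shorter than 4 reaches the goal.

turn(right), move(3), turn(right), move(3)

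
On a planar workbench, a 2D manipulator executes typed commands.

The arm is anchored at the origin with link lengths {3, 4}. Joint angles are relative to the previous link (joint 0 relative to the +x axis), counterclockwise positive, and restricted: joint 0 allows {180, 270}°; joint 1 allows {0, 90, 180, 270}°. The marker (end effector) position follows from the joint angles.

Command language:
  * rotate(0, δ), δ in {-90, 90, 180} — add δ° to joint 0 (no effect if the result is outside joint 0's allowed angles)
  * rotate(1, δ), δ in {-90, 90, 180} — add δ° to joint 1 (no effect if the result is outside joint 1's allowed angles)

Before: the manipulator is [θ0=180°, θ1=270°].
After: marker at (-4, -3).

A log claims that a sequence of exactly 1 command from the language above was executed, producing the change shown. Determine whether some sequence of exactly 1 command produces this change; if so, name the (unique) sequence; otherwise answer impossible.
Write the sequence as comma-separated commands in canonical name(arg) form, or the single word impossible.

initial: [θ0=180°, θ1=270°]
step 1 (rotate(0, 90)): [θ0=270°, θ1=270°]
no rival 1-sequence matches.

rotate(0, 90)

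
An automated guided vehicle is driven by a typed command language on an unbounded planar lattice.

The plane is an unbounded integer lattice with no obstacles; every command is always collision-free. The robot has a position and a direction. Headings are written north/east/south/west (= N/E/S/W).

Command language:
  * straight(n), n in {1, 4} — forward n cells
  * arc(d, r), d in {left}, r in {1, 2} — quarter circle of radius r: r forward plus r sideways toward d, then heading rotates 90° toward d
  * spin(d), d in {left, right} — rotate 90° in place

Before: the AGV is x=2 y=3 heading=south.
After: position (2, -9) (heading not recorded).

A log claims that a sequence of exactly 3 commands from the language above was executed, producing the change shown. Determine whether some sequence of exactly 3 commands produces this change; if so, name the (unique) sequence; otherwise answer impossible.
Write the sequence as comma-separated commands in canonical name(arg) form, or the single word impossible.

t0: x=2 y=3 heading=south
t=1 straight(4) ⇒ x=2 y=-1 heading=south
t=2 straight(4) ⇒ x=2 y=-5 heading=south
t=3 straight(4) ⇒ x=2 y=-9 heading=south
all 216 alternatives checked — unique.

straight(4), straight(4), straight(4)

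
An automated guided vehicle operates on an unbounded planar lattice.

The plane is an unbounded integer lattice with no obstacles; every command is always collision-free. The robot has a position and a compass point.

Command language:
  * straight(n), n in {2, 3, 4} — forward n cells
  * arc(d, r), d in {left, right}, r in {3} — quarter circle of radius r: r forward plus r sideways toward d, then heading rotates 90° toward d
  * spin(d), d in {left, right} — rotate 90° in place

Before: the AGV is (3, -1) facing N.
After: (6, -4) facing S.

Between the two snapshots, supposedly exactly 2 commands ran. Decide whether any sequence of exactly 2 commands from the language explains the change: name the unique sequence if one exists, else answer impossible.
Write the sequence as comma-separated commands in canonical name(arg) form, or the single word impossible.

spin(right), arc(right, 3)

key: running arc(right, 3) before spin(right) would end elsewhere — order is forced
begin: (3, -1) facing N
t=1 spin(right) ⇒ (3, -1) facing E
t=2 arc(right, 3) ⇒ (6, -4) facing S
all 49 alternatives checked — unique.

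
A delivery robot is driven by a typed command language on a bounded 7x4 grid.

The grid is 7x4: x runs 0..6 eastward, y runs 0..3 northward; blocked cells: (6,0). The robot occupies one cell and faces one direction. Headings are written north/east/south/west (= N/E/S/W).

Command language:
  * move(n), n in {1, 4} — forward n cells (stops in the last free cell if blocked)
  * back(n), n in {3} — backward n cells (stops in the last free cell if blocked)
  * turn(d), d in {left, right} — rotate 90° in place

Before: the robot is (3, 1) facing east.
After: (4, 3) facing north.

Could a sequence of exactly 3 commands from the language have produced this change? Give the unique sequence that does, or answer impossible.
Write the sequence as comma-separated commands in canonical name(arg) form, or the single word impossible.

move(1), turn(left), move(4)

key: move(4) runs into the grid edge before its full distance
t0: (3, 1) facing east
[1] after move(1): (4, 1) facing east
[2] after turn(left): (4, 1) facing north
[3] after move(4): (4, 3) facing north
uniquely the one of 125 3-step routes that fits.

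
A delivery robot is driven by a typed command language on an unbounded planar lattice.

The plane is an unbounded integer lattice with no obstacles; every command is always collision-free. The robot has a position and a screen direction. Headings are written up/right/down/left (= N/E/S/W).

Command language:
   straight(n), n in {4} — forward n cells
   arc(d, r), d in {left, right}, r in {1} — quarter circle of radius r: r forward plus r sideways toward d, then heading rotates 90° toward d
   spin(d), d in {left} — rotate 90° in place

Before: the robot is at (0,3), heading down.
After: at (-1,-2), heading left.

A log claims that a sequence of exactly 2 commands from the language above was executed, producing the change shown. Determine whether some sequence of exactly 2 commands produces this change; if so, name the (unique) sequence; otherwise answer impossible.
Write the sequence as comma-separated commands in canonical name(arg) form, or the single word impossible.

straight(4), arc(right, 1)

key: cell and facing (now W) both changed — the 2 commands mix motion and turning
start: at (0,3), heading down
t=1 straight(4) ⇒ at (0,-1), heading down
t=2 arc(right, 1) ⇒ at (-1,-2), heading left
no other 2-command option fits: unique.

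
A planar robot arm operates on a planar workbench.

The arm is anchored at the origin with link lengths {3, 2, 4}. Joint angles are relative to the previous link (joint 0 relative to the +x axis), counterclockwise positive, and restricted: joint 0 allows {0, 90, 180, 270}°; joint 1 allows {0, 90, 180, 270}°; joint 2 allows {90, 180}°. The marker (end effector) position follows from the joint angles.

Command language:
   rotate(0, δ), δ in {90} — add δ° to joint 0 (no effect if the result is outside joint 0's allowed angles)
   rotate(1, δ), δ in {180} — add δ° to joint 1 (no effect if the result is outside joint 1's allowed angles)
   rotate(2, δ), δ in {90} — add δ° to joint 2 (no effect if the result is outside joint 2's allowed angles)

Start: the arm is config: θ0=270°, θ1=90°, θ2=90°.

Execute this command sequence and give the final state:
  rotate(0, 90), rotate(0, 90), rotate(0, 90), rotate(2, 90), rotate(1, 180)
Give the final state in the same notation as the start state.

begin: config: θ0=270°, θ1=90°, θ2=90°
t=1 rotate(0, 90) ⇒ config: θ0=0°, θ1=90°, θ2=90°
t=2 rotate(0, 90) ⇒ config: θ0=90°, θ1=90°, θ2=90°
t=3 rotate(0, 90) ⇒ config: θ0=180°, θ1=90°, θ2=90°
t=4 rotate(2, 90) ⇒ config: θ0=180°, θ1=90°, θ2=180°
t=5 rotate(1, 180) ⇒ config: θ0=180°, θ1=270°, θ2=180°

config: θ0=180°, θ1=270°, θ2=180°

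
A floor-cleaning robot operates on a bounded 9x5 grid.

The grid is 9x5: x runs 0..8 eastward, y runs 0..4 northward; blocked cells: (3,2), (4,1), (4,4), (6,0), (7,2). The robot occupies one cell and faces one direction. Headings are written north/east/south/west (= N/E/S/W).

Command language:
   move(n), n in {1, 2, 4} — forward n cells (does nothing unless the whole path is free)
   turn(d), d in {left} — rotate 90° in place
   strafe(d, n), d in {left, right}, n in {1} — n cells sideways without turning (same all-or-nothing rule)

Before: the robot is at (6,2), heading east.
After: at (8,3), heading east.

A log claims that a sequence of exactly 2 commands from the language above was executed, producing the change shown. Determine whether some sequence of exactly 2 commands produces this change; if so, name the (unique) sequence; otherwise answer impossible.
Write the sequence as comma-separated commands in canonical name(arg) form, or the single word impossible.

strafe(left, 1), move(2)

key: heading stays E — no command in the sequence turns
begin: at (6,2), heading east
[1] after strafe(left, 1): at (6,3), heading east
[2] after move(2): at (8,3), heading east
all 36 alternatives checked — unique.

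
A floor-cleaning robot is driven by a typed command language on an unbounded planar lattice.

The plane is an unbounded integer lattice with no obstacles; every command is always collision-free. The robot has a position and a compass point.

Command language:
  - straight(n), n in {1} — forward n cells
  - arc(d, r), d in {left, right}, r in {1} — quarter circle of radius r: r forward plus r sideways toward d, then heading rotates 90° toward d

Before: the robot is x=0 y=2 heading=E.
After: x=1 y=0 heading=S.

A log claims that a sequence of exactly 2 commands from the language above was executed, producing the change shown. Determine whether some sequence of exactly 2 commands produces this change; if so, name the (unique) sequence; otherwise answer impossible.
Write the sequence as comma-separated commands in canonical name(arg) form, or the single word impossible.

arc(right, 1), straight(1)

key: running straight(1) before arc(right, 1) would end elsewhere — order is forced
start: x=0 y=2 heading=E
t=1 arc(right, 1) ⇒ x=1 y=1 heading=S
t=2 straight(1) ⇒ x=1 y=0 heading=S
uniquely the one of 9 2-step routes that fits.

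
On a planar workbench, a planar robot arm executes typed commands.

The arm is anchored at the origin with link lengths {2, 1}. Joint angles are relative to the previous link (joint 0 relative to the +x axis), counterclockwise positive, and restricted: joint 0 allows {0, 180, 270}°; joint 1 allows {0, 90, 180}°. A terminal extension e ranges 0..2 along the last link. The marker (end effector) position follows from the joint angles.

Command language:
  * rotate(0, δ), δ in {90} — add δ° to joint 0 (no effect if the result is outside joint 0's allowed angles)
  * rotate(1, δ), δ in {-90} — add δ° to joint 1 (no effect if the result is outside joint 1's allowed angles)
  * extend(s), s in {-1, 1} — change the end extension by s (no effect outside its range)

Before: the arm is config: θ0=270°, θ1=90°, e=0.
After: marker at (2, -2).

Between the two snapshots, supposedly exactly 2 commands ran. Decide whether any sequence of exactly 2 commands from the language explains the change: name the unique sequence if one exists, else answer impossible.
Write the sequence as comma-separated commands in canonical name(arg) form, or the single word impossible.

key: order matters: swapping extend(-1) and extend(1) lands elsewhere
from: config: θ0=270°, θ1=90°, e=0
step 1 (extend(-1)): config: θ0=270°, θ1=90°, e=0
step 2 (extend(1)): config: θ0=270°, θ1=90°, e=1
all 16 alternatives checked — unique.

extend(-1), extend(1)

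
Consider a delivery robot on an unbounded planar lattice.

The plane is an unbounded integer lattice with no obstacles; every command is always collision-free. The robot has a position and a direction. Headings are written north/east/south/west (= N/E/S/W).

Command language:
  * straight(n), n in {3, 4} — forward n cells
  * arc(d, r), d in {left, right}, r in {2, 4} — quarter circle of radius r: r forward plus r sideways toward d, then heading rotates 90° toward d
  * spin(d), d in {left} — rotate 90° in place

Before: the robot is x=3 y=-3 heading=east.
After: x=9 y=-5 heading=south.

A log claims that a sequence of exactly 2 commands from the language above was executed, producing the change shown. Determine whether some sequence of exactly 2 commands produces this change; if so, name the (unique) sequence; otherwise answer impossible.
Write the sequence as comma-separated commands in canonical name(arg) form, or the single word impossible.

key: position moved to (9,-5) AND the heading swung to S — translation plus rotation needed
initial: x=3 y=-3 heading=east
[1] after straight(4): x=7 y=-3 heading=east
[2] after arc(right, 2): x=9 y=-5 heading=south
no rival 2-sequence matches.

straight(4), arc(right, 2)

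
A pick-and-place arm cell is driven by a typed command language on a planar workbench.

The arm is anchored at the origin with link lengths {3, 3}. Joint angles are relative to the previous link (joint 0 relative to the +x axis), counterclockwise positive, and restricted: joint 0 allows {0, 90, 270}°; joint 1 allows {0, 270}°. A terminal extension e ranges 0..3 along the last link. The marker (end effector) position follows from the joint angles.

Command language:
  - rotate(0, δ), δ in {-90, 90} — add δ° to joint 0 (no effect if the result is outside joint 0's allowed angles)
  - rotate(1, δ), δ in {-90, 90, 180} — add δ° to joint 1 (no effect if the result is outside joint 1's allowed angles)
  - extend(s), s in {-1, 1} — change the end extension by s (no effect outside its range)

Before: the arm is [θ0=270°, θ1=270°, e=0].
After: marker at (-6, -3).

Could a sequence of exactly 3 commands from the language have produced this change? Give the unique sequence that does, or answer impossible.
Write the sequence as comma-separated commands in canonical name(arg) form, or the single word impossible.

extend(1), extend(1), extend(1)

begin: [θ0=270°, θ1=270°, e=0]
1. extend(1) → [θ0=270°, θ1=270°, e=1]
2. extend(1) → [θ0=270°, θ1=270°, e=2]
3. extend(1) → [θ0=270°, θ1=270°, e=3]
no rival 3-sequence matches.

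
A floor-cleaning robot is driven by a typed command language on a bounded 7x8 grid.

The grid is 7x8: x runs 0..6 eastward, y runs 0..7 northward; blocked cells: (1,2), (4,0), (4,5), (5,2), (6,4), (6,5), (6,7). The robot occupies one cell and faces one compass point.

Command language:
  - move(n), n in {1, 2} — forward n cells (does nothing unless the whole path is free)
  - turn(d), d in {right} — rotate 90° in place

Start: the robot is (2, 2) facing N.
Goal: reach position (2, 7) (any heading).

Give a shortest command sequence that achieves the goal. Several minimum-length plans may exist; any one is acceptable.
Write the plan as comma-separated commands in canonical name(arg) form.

begin: (2, 2) facing N
step 1 (move(2)): (2, 4) facing N
step 2 (move(2)): (2, 6) facing N
step 3 (move(1)): (2, 7) facing N
no 2-step plan works, so 3 is optimal.

move(2), move(2), move(1)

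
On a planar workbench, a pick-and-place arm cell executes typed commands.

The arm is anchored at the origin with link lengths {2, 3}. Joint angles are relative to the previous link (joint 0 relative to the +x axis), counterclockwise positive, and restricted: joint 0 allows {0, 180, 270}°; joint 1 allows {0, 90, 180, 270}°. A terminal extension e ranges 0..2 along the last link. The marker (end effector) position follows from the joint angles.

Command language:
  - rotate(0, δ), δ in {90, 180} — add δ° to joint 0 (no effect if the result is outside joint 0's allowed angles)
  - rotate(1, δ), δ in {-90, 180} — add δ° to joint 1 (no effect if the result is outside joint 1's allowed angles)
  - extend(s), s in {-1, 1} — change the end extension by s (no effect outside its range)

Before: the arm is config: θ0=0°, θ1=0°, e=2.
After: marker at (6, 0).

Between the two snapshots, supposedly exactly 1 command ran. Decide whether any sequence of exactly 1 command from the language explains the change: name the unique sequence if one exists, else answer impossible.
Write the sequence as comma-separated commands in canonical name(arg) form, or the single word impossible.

extend(-1)

t0: config: θ0=0°, θ1=0°, e=2
[1] after extend(-1): config: θ0=0°, θ1=0°, e=1
no rival 1-sequence matches.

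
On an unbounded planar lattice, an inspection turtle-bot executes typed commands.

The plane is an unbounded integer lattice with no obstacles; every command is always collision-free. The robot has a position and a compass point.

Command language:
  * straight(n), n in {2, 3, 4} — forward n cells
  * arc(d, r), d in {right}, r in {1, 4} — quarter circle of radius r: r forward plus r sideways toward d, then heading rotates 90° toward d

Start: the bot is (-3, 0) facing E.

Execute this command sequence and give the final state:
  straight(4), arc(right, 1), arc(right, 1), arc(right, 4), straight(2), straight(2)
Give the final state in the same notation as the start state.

(-3, 6) facing N

initial: (-3, 0) facing E
[1] after straight(4): (1, 0) facing E
[2] after arc(right, 1): (2, -1) facing S
[3] after arc(right, 1): (1, -2) facing W
[4] after arc(right, 4): (-3, 2) facing N
[5] after straight(2): (-3, 4) facing N
[6] after straight(2): (-3, 6) facing N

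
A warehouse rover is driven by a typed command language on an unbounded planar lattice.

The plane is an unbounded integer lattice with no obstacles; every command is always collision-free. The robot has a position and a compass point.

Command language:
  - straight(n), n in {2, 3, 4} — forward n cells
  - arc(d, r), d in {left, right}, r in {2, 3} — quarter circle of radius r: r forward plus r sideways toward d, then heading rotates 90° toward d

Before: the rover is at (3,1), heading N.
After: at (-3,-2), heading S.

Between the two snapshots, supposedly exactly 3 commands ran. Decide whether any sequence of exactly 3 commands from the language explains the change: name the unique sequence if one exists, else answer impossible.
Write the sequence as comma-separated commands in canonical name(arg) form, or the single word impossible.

key: cell and facing (now S) both changed — the 3 commands mix motion and turning
initial: at (3,1), heading N
1. arc(left, 3) → at (0,4), heading W
2. arc(left, 3) → at (-3,1), heading S
3. straight(3) → at (-3,-2), heading S
no other 3-command option fits: unique.

arc(left, 3), arc(left, 3), straight(3)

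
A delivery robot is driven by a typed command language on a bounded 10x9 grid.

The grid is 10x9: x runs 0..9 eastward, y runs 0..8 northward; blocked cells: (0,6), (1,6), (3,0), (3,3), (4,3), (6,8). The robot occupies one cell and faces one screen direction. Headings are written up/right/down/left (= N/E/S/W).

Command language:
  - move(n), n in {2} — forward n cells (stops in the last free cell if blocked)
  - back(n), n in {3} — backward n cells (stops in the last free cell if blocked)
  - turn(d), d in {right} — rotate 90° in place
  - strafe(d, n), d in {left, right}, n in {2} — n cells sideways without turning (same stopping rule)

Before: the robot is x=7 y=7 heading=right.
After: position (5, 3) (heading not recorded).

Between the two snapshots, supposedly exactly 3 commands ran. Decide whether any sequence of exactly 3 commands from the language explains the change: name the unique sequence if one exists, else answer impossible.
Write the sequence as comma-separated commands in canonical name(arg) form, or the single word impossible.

strafe(right, 2), strafe(right, 2), back(3)

key: back(3) is stopped early by the blocked cell at (4,3)
from: x=7 y=7 heading=right
t=1 strafe(right, 2) ⇒ x=7 y=5 heading=right
t=2 strafe(right, 2) ⇒ x=7 y=3 heading=right
t=3 back(3) ⇒ x=5 y=3 heading=right
uniquely the one of 125 3-step routes that fits.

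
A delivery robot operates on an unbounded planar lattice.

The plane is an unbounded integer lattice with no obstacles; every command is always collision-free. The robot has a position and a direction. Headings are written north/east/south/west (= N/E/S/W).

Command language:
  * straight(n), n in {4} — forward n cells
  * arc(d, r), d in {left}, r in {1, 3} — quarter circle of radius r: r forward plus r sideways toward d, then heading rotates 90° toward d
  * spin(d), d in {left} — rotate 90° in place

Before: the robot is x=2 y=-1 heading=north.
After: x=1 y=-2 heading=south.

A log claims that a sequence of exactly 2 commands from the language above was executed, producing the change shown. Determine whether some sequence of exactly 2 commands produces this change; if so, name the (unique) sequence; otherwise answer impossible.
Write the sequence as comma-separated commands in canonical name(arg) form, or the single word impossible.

key: running arc(left, 1) before spin(left) would end elsewhere — order is forced
start: x=2 y=-1 heading=north
step 1 (spin(left)): x=2 y=-1 heading=west
step 2 (arc(left, 1)): x=1 y=-2 heading=south
all 16 alternatives checked — unique.

spin(left), arc(left, 1)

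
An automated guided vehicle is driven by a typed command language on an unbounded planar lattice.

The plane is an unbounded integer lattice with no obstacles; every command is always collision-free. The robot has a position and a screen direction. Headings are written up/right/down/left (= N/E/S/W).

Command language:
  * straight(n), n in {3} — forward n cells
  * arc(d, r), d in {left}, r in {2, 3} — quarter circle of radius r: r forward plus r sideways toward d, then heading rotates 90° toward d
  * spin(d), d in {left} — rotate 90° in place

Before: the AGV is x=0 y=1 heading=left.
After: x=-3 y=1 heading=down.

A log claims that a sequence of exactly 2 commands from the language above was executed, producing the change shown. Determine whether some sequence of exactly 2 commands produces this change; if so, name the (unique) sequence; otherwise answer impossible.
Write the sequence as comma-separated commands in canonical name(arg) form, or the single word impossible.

key: position moved to (-3,1) AND the heading swung to S — translation plus rotation needed
start: x=0 y=1 heading=left
step 1 (straight(3)): x=-3 y=1 heading=left
step 2 (spin(left)): x=-3 y=1 heading=down
no other 2-command option fits: unique.

straight(3), spin(left)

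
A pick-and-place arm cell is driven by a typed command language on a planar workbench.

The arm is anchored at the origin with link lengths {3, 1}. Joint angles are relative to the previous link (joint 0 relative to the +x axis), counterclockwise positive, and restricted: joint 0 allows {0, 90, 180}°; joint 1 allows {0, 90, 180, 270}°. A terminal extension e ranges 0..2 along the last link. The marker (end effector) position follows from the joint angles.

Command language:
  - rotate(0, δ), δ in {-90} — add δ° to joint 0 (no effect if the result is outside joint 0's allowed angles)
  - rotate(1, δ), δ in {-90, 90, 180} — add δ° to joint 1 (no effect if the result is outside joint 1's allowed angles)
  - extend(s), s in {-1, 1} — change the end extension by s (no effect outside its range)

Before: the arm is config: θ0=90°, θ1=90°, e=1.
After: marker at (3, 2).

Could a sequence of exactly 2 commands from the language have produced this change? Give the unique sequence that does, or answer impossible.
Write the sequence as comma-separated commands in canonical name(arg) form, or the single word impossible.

initial: config: θ0=90°, θ1=90°, e=1
step 1 (rotate(0, -90)): config: θ0=0°, θ1=90°, e=1
step 2 (rotate(0, -90)): config: θ0=0°, θ1=90°, e=1
uniquely the one of 36 2-step routes that fits.

rotate(0, -90), rotate(0, -90)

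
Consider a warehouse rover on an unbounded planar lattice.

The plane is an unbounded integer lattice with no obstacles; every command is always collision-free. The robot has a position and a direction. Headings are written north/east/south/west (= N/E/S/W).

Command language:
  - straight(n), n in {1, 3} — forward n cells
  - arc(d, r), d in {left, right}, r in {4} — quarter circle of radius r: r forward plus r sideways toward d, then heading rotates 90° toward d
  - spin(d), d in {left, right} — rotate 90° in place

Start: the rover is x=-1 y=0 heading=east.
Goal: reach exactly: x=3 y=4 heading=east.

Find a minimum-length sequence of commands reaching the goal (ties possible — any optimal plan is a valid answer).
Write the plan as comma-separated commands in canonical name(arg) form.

t0: x=-1 y=0 heading=east
1. spin(left) → x=-1 y=0 heading=north
2. arc(right, 4) → x=3 y=4 heading=east
shorter routes all fall short; 2 is best.

spin(left), arc(right, 4)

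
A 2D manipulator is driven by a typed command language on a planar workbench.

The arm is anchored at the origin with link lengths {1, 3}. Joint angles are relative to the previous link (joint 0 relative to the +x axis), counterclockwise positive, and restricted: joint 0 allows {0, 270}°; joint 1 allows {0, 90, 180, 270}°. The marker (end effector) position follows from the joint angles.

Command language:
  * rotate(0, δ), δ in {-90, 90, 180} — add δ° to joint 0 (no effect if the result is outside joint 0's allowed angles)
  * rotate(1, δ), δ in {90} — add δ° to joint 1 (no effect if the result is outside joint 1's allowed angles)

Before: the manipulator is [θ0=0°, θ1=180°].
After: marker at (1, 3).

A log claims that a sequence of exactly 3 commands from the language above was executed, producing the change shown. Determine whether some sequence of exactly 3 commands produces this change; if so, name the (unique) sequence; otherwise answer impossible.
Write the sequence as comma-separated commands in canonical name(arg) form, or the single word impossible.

from: [θ0=0°, θ1=180°]
[1] after rotate(1, 90): [θ0=0°, θ1=270°]
[2] after rotate(1, 90): [θ0=0°, θ1=0°]
[3] after rotate(1, 90): [θ0=0°, θ1=90°]
no rival 3-sequence matches.

rotate(1, 90), rotate(1, 90), rotate(1, 90)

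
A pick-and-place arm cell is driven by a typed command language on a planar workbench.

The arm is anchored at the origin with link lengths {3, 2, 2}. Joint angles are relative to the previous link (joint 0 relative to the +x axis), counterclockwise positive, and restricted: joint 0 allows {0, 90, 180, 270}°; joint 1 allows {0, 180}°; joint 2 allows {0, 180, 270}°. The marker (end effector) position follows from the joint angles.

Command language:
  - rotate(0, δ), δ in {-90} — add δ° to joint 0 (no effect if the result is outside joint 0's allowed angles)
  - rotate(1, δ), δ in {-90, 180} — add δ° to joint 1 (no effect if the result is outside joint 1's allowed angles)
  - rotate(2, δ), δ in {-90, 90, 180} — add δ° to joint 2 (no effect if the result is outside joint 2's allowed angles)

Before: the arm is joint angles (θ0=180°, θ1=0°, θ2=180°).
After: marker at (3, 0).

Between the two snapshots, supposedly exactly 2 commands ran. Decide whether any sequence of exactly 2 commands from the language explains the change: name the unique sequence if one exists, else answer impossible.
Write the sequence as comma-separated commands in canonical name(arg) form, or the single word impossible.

start: joint angles (θ0=180°, θ1=0°, θ2=180°)
[1] after rotate(0, -90): joint angles (θ0=90°, θ1=0°, θ2=180°)
[2] after rotate(0, -90): joint angles (θ0=0°, θ1=0°, θ2=180°)
all 36 alternatives checked — unique.

rotate(0, -90), rotate(0, -90)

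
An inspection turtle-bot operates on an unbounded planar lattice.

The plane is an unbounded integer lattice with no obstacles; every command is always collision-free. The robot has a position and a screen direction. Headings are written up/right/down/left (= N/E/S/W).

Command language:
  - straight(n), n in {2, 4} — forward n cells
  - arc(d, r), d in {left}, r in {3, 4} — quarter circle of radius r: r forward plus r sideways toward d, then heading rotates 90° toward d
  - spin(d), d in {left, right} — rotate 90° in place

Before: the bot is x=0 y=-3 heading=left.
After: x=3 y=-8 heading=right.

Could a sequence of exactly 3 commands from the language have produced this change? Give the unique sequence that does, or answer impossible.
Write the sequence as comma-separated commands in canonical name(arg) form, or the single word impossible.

key: order matters: swapping spin(left) and arc(left, 3) lands elsewhere
begin: x=0 y=-3 heading=left
[1] after spin(left): x=0 y=-3 heading=down
[2] after straight(2): x=0 y=-5 heading=down
[3] after arc(left, 3): x=3 y=-8 heading=right
no other 3-command option fits: unique.

spin(left), straight(2), arc(left, 3)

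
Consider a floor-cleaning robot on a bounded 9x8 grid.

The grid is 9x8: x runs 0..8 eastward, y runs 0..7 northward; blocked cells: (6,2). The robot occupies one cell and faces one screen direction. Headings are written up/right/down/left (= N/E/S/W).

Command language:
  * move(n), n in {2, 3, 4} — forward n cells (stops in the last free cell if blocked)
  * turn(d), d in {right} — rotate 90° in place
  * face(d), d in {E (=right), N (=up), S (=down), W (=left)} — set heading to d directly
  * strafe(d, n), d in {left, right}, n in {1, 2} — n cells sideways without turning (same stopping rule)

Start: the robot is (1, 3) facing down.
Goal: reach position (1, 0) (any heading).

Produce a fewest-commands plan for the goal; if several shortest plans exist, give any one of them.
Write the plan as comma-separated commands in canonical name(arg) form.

from: (1, 3) facing down
step 1 (move(4)): (1, 0) facing down
shorter routes all fall short; 1 is best.

move(4)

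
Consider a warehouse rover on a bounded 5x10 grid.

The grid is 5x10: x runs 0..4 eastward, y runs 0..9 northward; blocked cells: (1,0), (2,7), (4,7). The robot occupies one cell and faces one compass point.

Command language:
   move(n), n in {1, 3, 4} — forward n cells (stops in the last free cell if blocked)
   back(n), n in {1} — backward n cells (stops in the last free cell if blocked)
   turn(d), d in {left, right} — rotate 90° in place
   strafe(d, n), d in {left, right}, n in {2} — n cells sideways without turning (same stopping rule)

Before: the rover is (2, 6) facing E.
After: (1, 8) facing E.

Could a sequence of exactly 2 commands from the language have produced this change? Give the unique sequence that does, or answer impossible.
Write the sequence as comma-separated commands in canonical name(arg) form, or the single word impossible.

key: heading stays E — no command in the sequence turns
initial: (2, 6) facing E
step 1 (back(1)): (1, 6) facing E
step 2 (strafe(left, 2)): (1, 8) facing E
all 64 alternatives checked — unique.

back(1), strafe(left, 2)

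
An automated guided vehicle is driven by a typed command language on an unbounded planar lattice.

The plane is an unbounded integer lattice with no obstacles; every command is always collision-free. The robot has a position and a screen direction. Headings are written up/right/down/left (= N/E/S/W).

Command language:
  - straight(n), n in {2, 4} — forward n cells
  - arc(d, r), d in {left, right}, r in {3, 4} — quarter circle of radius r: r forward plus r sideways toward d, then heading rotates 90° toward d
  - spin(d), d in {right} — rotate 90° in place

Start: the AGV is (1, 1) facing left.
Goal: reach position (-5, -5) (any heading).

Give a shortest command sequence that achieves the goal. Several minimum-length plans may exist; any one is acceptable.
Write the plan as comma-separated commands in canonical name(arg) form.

arc(left, 3), arc(right, 3)

start: (1, 1) facing left
t=1 arc(left, 3) ⇒ (-2, -2) facing down
t=2 arc(right, 3) ⇒ (-5, -5) facing left
nothing shorter than 2 reaches the goal.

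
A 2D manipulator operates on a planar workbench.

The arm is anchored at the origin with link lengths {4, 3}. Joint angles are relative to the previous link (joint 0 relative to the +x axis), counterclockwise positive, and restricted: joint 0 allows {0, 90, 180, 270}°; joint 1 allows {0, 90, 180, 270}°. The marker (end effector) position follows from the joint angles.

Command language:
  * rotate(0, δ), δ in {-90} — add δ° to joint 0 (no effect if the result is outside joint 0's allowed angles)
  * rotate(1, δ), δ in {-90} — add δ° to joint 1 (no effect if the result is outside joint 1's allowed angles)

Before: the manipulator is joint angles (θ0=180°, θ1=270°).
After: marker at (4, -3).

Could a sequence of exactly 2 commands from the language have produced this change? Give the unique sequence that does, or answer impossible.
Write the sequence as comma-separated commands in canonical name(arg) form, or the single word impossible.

rotate(0, -90), rotate(0, -90)

begin: joint angles (θ0=180°, θ1=270°)
1. rotate(0, -90) → joint angles (θ0=90°, θ1=270°)
2. rotate(0, -90) → joint angles (θ0=0°, θ1=270°)
no rival 2-sequence matches.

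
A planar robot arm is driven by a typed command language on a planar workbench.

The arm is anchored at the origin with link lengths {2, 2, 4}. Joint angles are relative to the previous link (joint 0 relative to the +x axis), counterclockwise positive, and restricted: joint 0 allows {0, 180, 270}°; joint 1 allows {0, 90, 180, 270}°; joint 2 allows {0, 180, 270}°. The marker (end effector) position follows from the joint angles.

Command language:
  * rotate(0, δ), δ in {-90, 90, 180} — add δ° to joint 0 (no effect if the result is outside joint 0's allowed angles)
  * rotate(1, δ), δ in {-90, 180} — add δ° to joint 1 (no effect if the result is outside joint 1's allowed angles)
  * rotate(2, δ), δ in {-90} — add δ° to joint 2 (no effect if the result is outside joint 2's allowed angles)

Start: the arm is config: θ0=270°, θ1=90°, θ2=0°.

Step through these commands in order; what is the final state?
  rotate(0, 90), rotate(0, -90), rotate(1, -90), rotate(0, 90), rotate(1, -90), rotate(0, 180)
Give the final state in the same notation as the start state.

config: θ0=180°, θ1=270°, θ2=0°

from: config: θ0=270°, θ1=90°, θ2=0°
t=1 rotate(0, 90) ⇒ config: θ0=0°, θ1=90°, θ2=0°
t=2 rotate(0, -90) ⇒ config: θ0=270°, θ1=90°, θ2=0°
t=3 rotate(1, -90) ⇒ config: θ0=270°, θ1=0°, θ2=0°
t=4 rotate(0, 90) ⇒ config: θ0=0°, θ1=0°, θ2=0°
t=5 rotate(1, -90) ⇒ config: θ0=0°, θ1=270°, θ2=0°
t=6 rotate(0, 180) ⇒ config: θ0=180°, θ1=270°, θ2=0°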